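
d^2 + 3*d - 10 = (d - 2)*(d + 5)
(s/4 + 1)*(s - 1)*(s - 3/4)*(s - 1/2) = s^4/4 + 7*s^3/16 - 59*s^2/32 + 49*s/32 - 3/8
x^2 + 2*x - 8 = (x - 2)*(x + 4)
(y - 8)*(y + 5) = y^2 - 3*y - 40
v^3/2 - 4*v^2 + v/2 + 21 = (v/2 + 1)*(v - 7)*(v - 3)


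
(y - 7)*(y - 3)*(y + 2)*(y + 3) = y^4 - 5*y^3 - 23*y^2 + 45*y + 126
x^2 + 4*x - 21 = (x - 3)*(x + 7)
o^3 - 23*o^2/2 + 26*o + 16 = (o - 8)*(o - 4)*(o + 1/2)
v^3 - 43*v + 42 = (v - 6)*(v - 1)*(v + 7)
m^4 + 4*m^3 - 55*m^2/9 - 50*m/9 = m*(m - 5/3)*(m + 2/3)*(m + 5)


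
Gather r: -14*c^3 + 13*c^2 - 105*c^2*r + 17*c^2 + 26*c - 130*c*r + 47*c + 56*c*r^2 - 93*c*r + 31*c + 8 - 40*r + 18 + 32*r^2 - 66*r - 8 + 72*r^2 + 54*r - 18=-14*c^3 + 30*c^2 + 104*c + r^2*(56*c + 104) + r*(-105*c^2 - 223*c - 52)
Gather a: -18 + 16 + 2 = 0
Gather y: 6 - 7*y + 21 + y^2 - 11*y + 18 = y^2 - 18*y + 45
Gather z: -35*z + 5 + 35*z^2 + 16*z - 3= 35*z^2 - 19*z + 2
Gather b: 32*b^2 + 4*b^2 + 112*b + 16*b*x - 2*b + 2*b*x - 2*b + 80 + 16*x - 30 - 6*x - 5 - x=36*b^2 + b*(18*x + 108) + 9*x + 45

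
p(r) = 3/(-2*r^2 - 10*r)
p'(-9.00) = -0.02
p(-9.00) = -0.04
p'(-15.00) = 0.00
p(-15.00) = -0.01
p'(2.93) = 0.03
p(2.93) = -0.06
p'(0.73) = 0.55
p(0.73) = -0.36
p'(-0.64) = 0.72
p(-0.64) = 0.54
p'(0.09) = 37.03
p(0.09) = -3.27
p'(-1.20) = 0.19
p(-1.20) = 0.33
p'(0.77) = 0.50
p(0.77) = -0.34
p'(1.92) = 0.08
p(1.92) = -0.11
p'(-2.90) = -0.03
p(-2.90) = 0.25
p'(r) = 3*(4*r + 10)/(-2*r^2 - 10*r)^2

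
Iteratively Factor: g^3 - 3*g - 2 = (g + 1)*(g^2 - g - 2) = (g + 1)^2*(g - 2)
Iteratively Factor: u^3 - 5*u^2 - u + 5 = (u - 1)*(u^2 - 4*u - 5) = (u - 5)*(u - 1)*(u + 1)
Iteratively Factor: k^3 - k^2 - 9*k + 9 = (k - 1)*(k^2 - 9) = (k - 1)*(k + 3)*(k - 3)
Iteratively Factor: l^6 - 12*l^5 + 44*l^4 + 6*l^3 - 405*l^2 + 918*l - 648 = (l - 3)*(l^5 - 9*l^4 + 17*l^3 + 57*l^2 - 234*l + 216) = (l - 4)*(l - 3)*(l^4 - 5*l^3 - 3*l^2 + 45*l - 54) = (l - 4)*(l - 3)*(l - 2)*(l^3 - 3*l^2 - 9*l + 27) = (l - 4)*(l - 3)*(l - 2)*(l + 3)*(l^2 - 6*l + 9) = (l - 4)*(l - 3)^2*(l - 2)*(l + 3)*(l - 3)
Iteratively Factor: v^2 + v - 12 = (v + 4)*(v - 3)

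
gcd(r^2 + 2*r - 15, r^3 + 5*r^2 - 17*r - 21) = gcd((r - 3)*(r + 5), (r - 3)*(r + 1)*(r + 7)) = r - 3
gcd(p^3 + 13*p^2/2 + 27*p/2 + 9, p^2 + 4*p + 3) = p + 3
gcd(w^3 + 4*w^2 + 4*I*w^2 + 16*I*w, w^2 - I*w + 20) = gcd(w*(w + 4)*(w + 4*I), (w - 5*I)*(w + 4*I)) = w + 4*I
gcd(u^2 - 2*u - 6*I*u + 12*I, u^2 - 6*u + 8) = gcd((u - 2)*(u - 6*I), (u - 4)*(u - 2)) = u - 2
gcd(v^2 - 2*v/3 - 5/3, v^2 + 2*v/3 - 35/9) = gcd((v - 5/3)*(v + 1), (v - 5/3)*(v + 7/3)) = v - 5/3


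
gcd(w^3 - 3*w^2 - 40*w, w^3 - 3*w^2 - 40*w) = w^3 - 3*w^2 - 40*w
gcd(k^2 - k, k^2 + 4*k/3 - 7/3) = k - 1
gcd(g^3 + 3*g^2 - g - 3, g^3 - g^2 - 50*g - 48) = g + 1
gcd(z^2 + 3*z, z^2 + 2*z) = z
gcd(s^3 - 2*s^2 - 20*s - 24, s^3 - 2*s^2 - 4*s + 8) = s + 2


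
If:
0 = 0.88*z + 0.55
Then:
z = -0.62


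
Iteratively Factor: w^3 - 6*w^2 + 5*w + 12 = (w + 1)*(w^2 - 7*w + 12) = (w - 4)*(w + 1)*(w - 3)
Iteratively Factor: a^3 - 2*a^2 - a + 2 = (a + 1)*(a^2 - 3*a + 2) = (a - 2)*(a + 1)*(a - 1)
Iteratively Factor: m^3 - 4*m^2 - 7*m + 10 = (m - 1)*(m^2 - 3*m - 10) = (m - 1)*(m + 2)*(m - 5)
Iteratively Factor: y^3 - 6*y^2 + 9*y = (y - 3)*(y^2 - 3*y) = (y - 3)^2*(y)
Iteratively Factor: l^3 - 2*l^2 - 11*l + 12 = (l + 3)*(l^2 - 5*l + 4) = (l - 4)*(l + 3)*(l - 1)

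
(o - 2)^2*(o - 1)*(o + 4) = o^4 - o^3 - 12*o^2 + 28*o - 16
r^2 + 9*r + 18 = (r + 3)*(r + 6)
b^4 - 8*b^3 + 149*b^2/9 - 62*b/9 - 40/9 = (b - 5)*(b - 2)*(b - 4/3)*(b + 1/3)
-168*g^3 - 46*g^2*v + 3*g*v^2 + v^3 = (-7*g + v)*(4*g + v)*(6*g + v)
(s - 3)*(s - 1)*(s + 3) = s^3 - s^2 - 9*s + 9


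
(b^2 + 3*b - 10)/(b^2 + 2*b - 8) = (b + 5)/(b + 4)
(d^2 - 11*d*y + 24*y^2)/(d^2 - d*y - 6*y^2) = (d - 8*y)/(d + 2*y)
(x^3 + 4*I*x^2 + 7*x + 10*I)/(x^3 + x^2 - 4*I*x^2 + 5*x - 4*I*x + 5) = (x^2 + 3*I*x + 10)/(x^2 + x*(1 - 5*I) - 5*I)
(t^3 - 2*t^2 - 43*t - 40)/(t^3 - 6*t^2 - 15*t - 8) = (t + 5)/(t + 1)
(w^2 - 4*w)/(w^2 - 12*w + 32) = w/(w - 8)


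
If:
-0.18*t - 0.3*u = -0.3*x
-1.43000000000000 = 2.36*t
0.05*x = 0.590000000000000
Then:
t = -0.61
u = 12.16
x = 11.80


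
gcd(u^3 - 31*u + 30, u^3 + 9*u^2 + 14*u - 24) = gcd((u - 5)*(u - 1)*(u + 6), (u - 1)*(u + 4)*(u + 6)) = u^2 + 5*u - 6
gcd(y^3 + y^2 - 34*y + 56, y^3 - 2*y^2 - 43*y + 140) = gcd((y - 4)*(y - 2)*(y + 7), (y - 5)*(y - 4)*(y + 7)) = y^2 + 3*y - 28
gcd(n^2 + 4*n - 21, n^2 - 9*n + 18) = n - 3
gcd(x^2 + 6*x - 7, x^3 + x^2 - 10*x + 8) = x - 1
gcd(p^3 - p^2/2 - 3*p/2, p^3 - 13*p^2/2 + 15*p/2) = p^2 - 3*p/2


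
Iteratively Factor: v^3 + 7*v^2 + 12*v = (v + 3)*(v^2 + 4*v) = v*(v + 3)*(v + 4)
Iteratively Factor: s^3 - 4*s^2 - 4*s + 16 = (s - 2)*(s^2 - 2*s - 8) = (s - 4)*(s - 2)*(s + 2)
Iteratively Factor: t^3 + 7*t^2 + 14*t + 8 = (t + 2)*(t^2 + 5*t + 4) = (t + 2)*(t + 4)*(t + 1)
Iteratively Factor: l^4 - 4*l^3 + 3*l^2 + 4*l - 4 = (l - 1)*(l^3 - 3*l^2 + 4) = (l - 2)*(l - 1)*(l^2 - l - 2) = (l - 2)*(l - 1)*(l + 1)*(l - 2)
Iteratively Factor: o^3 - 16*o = (o - 4)*(o^2 + 4*o) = o*(o - 4)*(o + 4)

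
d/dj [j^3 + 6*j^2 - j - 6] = 3*j^2 + 12*j - 1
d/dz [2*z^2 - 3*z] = 4*z - 3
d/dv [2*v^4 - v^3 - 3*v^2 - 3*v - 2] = 8*v^3 - 3*v^2 - 6*v - 3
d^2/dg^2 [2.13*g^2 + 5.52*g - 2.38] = 4.26000000000000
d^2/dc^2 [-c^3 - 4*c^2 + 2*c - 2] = -6*c - 8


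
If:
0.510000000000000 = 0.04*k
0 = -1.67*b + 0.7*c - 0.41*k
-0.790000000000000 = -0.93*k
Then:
No Solution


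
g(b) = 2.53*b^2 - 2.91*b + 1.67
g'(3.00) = 12.27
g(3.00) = 15.71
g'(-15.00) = -78.81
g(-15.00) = 614.57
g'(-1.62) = -11.11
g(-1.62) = 13.02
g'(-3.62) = -21.23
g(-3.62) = 45.36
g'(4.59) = 20.32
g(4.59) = 41.62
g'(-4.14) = -23.86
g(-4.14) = 57.08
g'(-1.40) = -9.99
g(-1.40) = 10.70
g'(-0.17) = -3.77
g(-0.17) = 2.24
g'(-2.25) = -14.30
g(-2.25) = 21.03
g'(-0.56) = -5.74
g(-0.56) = 4.09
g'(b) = 5.06*b - 2.91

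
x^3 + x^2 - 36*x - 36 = (x - 6)*(x + 1)*(x + 6)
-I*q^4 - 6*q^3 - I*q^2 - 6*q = q*(q - 6*I)*(q - I)*(-I*q + 1)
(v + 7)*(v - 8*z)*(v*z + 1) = v^3*z - 8*v^2*z^2 + 7*v^2*z + v^2 - 56*v*z^2 - 8*v*z + 7*v - 56*z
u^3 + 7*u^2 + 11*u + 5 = (u + 1)^2*(u + 5)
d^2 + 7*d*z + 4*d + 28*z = (d + 4)*(d + 7*z)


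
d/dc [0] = 0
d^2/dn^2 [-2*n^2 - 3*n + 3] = -4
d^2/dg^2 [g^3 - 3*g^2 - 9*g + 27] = 6*g - 6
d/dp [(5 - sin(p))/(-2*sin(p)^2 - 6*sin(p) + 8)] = (-sin(p)^2 + 10*sin(p) + 11)*cos(p)/(2*(sin(p)^2 + 3*sin(p) - 4)^2)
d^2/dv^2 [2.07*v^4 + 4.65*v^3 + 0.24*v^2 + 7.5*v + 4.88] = 24.84*v^2 + 27.9*v + 0.48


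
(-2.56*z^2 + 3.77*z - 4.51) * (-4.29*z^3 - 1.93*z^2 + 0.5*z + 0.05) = 10.9824*z^5 - 11.2325*z^4 + 10.7918*z^3 + 10.4613*z^2 - 2.0665*z - 0.2255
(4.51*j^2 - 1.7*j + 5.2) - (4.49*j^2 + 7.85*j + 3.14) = 0.0199999999999996*j^2 - 9.55*j + 2.06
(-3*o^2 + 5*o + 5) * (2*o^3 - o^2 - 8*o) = -6*o^5 + 13*o^4 + 29*o^3 - 45*o^2 - 40*o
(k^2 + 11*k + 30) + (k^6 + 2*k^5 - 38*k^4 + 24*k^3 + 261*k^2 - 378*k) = k^6 + 2*k^5 - 38*k^4 + 24*k^3 + 262*k^2 - 367*k + 30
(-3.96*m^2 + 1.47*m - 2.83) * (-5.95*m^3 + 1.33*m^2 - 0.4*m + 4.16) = 23.562*m^5 - 14.0133*m^4 + 20.3776*m^3 - 20.8255*m^2 + 7.2472*m - 11.7728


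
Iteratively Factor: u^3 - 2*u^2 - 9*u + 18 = (u - 3)*(u^2 + u - 6) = (u - 3)*(u + 3)*(u - 2)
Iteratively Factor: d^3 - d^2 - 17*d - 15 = (d + 1)*(d^2 - 2*d - 15) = (d - 5)*(d + 1)*(d + 3)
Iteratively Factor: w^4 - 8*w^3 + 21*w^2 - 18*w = (w - 2)*(w^3 - 6*w^2 + 9*w) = (w - 3)*(w - 2)*(w^2 - 3*w) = (w - 3)^2*(w - 2)*(w)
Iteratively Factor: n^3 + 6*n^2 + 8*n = (n + 4)*(n^2 + 2*n) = n*(n + 4)*(n + 2)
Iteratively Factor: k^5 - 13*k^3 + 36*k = (k + 2)*(k^4 - 2*k^3 - 9*k^2 + 18*k) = (k + 2)*(k + 3)*(k^3 - 5*k^2 + 6*k) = (k - 3)*(k + 2)*(k + 3)*(k^2 - 2*k) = (k - 3)*(k - 2)*(k + 2)*(k + 3)*(k)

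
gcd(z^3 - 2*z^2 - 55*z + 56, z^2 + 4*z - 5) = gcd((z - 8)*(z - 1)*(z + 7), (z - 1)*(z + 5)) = z - 1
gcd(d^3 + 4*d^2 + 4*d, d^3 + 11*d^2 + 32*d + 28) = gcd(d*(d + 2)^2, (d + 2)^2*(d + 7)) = d^2 + 4*d + 4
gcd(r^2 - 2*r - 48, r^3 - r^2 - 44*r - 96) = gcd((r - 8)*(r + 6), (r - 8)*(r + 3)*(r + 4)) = r - 8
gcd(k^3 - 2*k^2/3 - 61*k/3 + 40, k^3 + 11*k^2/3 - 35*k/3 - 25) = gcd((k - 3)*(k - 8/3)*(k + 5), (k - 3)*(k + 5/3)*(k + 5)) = k^2 + 2*k - 15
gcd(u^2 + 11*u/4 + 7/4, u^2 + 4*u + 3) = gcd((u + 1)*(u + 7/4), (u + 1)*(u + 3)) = u + 1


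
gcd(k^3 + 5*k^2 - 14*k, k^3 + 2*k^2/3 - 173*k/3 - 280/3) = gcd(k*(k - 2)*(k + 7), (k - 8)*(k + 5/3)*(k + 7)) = k + 7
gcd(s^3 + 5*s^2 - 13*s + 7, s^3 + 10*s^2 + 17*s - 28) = s^2 + 6*s - 7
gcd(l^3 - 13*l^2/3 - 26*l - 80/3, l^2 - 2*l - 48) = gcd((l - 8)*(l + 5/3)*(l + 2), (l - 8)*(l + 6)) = l - 8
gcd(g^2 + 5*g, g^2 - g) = g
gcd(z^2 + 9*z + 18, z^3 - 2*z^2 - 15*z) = z + 3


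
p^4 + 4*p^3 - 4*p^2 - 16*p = p*(p - 2)*(p + 2)*(p + 4)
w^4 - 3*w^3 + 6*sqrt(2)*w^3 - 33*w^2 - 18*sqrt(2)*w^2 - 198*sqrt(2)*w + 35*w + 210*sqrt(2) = (w - 7)*(w - 1)*(w + 5)*(w + 6*sqrt(2))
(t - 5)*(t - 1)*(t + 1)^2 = t^4 - 4*t^3 - 6*t^2 + 4*t + 5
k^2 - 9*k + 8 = (k - 8)*(k - 1)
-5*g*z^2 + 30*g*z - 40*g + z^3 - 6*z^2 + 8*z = (-5*g + z)*(z - 4)*(z - 2)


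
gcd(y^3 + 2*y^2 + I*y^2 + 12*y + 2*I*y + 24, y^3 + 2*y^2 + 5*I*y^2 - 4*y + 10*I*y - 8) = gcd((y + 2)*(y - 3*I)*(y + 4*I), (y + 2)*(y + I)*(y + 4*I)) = y^2 + y*(2 + 4*I) + 8*I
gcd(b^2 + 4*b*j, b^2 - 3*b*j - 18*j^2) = 1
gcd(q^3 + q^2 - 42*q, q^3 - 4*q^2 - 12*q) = q^2 - 6*q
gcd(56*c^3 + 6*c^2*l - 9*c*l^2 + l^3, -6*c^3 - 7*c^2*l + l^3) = 2*c + l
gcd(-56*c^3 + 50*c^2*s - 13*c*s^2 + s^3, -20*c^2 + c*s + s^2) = -4*c + s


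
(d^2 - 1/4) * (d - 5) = d^3 - 5*d^2 - d/4 + 5/4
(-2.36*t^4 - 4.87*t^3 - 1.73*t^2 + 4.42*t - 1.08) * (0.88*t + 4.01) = -2.0768*t^5 - 13.7492*t^4 - 21.0511*t^3 - 3.0477*t^2 + 16.7738*t - 4.3308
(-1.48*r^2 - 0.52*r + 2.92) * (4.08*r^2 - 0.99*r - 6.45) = -6.0384*r^4 - 0.6564*r^3 + 21.9744*r^2 + 0.4632*r - 18.834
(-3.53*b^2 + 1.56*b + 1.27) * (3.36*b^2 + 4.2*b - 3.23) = -11.8608*b^4 - 9.5844*b^3 + 22.2211*b^2 + 0.2952*b - 4.1021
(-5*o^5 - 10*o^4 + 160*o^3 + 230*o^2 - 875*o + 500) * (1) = -5*o^5 - 10*o^4 + 160*o^3 + 230*o^2 - 875*o + 500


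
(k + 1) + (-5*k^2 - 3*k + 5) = -5*k^2 - 2*k + 6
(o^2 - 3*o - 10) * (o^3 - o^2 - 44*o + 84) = o^5 - 4*o^4 - 51*o^3 + 226*o^2 + 188*o - 840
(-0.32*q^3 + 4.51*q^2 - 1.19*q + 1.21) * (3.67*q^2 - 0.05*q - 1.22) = -1.1744*q^5 + 16.5677*q^4 - 4.2024*q^3 - 1.002*q^2 + 1.3913*q - 1.4762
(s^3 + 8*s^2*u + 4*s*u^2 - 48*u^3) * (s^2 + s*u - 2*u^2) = s^5 + 9*s^4*u + 10*s^3*u^2 - 60*s^2*u^3 - 56*s*u^4 + 96*u^5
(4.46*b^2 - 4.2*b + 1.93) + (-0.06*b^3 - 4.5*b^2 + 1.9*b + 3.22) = -0.06*b^3 - 0.04*b^2 - 2.3*b + 5.15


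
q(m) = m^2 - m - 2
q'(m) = 2*m - 1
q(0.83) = -2.14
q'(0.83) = 0.66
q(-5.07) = 28.77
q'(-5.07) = -11.14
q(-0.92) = -0.23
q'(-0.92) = -2.84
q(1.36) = -1.51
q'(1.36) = 1.72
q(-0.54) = -1.17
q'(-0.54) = -2.08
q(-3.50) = 13.75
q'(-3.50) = -8.00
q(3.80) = 8.64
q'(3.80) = 6.60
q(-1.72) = 2.68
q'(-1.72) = -4.44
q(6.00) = 28.00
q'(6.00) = 11.00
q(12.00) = 130.00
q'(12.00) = 23.00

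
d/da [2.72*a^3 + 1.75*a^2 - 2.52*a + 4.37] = 8.16*a^2 + 3.5*a - 2.52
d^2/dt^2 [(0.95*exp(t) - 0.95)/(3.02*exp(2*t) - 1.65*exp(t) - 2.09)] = (8.66438*exp(4*t) - 29.92367*exp(3*t) + 50.17881*exp(2*t) - 29.84729*exp(t) + 7.42577)*exp(t)/(27.543608*exp(6*t) - 45.14598*exp(5*t) - 32.519058*exp(4*t) + 57.994695*exp(3*t) + 22.504911*exp(2*t) - 21.622095*exp(t) - 9.129329)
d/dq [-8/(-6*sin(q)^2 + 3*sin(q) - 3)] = 8*(1 - 4*sin(q))*cos(q)/(3*(-sin(q) - cos(2*q) + 2)^2)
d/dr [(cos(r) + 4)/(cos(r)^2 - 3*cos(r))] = (sin(r) - 12*sin(r)/cos(r)^2 + 8*tan(r))/(cos(r) - 3)^2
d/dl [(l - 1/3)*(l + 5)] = 2*l + 14/3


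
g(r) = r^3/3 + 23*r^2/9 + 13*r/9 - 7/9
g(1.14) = 4.68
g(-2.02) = 3.98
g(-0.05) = -0.84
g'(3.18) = 27.81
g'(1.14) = 8.57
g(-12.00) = -226.11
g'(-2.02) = -4.80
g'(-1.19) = -3.22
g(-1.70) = 2.51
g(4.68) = 96.12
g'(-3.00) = -4.89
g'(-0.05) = 1.19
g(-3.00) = 8.89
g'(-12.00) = 84.11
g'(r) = r^2 + 46*r/9 + 13/9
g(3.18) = 40.38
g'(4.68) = 47.27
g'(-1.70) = -4.35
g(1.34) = 6.55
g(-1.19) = 0.56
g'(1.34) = 10.09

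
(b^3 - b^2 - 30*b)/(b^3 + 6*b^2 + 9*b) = (b^2 - b - 30)/(b^2 + 6*b + 9)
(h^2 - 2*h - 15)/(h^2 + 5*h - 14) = (h^2 - 2*h - 15)/(h^2 + 5*h - 14)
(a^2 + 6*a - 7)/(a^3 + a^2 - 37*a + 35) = 1/(a - 5)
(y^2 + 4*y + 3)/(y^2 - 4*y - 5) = (y + 3)/(y - 5)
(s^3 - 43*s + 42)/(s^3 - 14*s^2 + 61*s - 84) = (s^3 - 43*s + 42)/(s^3 - 14*s^2 + 61*s - 84)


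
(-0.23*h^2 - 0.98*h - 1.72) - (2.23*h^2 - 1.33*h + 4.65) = -2.46*h^2 + 0.35*h - 6.37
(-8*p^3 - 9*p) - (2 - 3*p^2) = -8*p^3 + 3*p^2 - 9*p - 2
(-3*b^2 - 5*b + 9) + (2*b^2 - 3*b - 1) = -b^2 - 8*b + 8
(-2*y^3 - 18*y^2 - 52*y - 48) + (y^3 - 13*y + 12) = -y^3 - 18*y^2 - 65*y - 36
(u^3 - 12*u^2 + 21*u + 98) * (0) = 0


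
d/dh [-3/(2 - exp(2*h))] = -6*exp(2*h)/(exp(2*h) - 2)^2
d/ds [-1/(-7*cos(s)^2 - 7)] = 4*sin(2*s)/(7*(cos(2*s) + 3)^2)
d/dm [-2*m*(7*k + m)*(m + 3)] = -28*k*m - 42*k - 6*m^2 - 12*m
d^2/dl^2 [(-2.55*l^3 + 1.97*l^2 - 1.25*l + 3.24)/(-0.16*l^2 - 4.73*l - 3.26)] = (-1.11022302462516e-16*l^5 + 114.487422*l^3 + 241.590588*l^2 + 143.978088*l - 222.018668)/(0.004096*l^6 + 0.363264*l^5 + 10.98936*l^4 + 120.626825*l^3 + 223.90821*l^2 + 150.805644*l + 34.645976)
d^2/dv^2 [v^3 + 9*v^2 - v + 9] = 6*v + 18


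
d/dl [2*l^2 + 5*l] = 4*l + 5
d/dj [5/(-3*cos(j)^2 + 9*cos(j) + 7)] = 15*(3 - 2*cos(j))*sin(j)/(-3*cos(j)^2 + 9*cos(j) + 7)^2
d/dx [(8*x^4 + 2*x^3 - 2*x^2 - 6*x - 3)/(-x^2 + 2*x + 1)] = 2*x*(-8*x^4 + 23*x^3 + 20*x^2 - 2*x - 5)/(x^4 - 4*x^3 + 2*x^2 + 4*x + 1)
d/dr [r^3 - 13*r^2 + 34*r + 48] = 3*r^2 - 26*r + 34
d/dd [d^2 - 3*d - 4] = 2*d - 3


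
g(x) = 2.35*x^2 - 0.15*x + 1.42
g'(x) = 4.7*x - 0.15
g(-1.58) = 7.52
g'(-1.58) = -7.58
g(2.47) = 15.39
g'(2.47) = 11.46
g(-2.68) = 18.70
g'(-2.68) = -12.75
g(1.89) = 9.53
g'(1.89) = 8.73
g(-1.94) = 10.56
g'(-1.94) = -9.27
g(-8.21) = 161.05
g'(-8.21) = -38.74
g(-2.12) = 12.30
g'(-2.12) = -10.11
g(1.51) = 6.55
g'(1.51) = 6.95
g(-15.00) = 532.42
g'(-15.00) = -70.65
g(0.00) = 1.42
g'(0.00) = -0.15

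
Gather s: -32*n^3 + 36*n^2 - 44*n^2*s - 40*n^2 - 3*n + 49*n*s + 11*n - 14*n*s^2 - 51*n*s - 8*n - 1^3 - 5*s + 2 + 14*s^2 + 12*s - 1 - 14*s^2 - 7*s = -32*n^3 - 4*n^2 - 14*n*s^2 + s*(-44*n^2 - 2*n)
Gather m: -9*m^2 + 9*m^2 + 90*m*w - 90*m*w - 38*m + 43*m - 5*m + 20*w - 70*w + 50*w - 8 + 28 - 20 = 0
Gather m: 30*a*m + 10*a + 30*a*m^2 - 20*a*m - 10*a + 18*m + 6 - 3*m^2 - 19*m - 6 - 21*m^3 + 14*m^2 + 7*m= -21*m^3 + m^2*(30*a + 11) + m*(10*a + 6)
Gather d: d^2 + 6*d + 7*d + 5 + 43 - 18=d^2 + 13*d + 30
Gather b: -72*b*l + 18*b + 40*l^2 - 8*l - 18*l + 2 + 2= b*(18 - 72*l) + 40*l^2 - 26*l + 4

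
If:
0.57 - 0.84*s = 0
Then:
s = 0.68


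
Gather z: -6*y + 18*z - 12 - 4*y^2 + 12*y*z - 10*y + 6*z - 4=-4*y^2 - 16*y + z*(12*y + 24) - 16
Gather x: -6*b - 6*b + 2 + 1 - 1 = 2 - 12*b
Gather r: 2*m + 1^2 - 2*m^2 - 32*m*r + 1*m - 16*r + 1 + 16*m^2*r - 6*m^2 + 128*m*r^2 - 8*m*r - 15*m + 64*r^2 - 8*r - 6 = -8*m^2 - 12*m + r^2*(128*m + 64) + r*(16*m^2 - 40*m - 24) - 4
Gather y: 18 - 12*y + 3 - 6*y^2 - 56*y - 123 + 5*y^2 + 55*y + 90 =-y^2 - 13*y - 12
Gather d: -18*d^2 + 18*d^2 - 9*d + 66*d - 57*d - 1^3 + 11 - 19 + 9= 0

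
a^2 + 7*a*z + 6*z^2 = (a + z)*(a + 6*z)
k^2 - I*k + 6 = (k - 3*I)*(k + 2*I)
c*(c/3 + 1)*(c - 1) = c^3/3 + 2*c^2/3 - c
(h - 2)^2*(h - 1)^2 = h^4 - 6*h^3 + 13*h^2 - 12*h + 4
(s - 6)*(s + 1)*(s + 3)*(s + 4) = s^4 + 2*s^3 - 29*s^2 - 102*s - 72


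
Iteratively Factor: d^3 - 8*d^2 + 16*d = (d - 4)*(d^2 - 4*d) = d*(d - 4)*(d - 4)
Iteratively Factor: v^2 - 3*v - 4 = (v + 1)*(v - 4)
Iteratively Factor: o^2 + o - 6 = (o - 2)*(o + 3)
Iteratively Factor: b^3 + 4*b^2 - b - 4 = (b + 1)*(b^2 + 3*b - 4) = (b + 1)*(b + 4)*(b - 1)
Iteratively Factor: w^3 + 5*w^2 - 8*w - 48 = (w + 4)*(w^2 + w - 12) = (w - 3)*(w + 4)*(w + 4)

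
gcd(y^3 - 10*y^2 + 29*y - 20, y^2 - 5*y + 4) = y^2 - 5*y + 4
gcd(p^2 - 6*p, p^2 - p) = p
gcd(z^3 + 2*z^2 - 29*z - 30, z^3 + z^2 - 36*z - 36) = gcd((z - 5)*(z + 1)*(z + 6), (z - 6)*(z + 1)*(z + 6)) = z^2 + 7*z + 6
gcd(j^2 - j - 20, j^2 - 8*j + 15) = j - 5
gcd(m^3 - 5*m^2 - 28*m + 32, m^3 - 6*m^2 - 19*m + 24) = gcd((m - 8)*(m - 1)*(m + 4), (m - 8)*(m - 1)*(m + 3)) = m^2 - 9*m + 8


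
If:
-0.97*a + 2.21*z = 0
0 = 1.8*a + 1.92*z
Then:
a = 0.00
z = 0.00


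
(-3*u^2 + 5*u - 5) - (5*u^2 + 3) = -8*u^2 + 5*u - 8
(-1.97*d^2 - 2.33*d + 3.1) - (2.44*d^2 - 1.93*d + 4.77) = -4.41*d^2 - 0.4*d - 1.67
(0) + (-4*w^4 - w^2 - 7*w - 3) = -4*w^4 - w^2 - 7*w - 3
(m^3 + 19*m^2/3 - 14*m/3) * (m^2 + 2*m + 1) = m^5 + 25*m^4/3 + 9*m^3 - 3*m^2 - 14*m/3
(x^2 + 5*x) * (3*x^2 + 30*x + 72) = 3*x^4 + 45*x^3 + 222*x^2 + 360*x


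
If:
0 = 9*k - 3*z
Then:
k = z/3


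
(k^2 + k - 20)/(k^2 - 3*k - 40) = (k - 4)/(k - 8)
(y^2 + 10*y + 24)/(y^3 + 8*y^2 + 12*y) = (y + 4)/(y*(y + 2))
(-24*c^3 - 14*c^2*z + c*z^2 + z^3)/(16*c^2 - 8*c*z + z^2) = (6*c^2 + 5*c*z + z^2)/(-4*c + z)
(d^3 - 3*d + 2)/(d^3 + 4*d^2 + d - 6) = (d - 1)/(d + 3)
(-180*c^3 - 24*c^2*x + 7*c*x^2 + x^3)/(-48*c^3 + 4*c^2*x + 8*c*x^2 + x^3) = (-30*c^2 + c*x + x^2)/(-8*c^2 + 2*c*x + x^2)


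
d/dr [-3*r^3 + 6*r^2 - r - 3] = -9*r^2 + 12*r - 1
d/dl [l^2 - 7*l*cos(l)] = 7*l*sin(l) + 2*l - 7*cos(l)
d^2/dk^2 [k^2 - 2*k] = 2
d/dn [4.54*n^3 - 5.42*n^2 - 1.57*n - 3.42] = 13.62*n^2 - 10.84*n - 1.57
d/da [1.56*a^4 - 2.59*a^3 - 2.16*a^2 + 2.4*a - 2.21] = 6.24*a^3 - 7.77*a^2 - 4.32*a + 2.4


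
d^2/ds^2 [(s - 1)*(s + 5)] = 2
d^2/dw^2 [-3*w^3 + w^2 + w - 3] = 2 - 18*w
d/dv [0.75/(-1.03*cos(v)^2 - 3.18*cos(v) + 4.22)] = -(1.545*cos(v) + 2.385)*sin(v)/(1.03*cos(v)^2 + 3.18*cos(v) - 4.22)^2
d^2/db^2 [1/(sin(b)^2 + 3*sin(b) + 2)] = (-4*sin(b)^3 - 5*sin(b)^2 + 10*sin(b) + 14)/((sin(b) + 1)^2*(sin(b) + 2)^3)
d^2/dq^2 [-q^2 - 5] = -2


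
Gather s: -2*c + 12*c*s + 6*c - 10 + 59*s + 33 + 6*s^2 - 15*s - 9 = 4*c + 6*s^2 + s*(12*c + 44) + 14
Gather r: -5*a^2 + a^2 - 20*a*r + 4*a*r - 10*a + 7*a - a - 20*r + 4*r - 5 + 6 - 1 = -4*a^2 - 4*a + r*(-16*a - 16)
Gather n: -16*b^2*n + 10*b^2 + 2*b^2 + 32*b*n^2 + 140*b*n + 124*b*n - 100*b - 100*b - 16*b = 12*b^2 + 32*b*n^2 - 216*b + n*(-16*b^2 + 264*b)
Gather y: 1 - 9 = -8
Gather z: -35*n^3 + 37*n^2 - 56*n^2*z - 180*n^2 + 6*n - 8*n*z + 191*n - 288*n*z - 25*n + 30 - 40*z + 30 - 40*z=-35*n^3 - 143*n^2 + 172*n + z*(-56*n^2 - 296*n - 80) + 60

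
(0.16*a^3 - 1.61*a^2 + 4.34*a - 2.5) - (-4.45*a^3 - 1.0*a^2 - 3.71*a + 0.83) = 4.61*a^3 - 0.61*a^2 + 8.05*a - 3.33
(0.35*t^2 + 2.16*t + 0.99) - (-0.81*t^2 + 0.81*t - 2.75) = 1.16*t^2 + 1.35*t + 3.74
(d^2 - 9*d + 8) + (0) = d^2 - 9*d + 8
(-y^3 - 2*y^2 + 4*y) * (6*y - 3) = -6*y^4 - 9*y^3 + 30*y^2 - 12*y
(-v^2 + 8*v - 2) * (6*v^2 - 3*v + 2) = -6*v^4 + 51*v^3 - 38*v^2 + 22*v - 4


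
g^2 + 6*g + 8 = (g + 2)*(g + 4)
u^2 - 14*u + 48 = (u - 8)*(u - 6)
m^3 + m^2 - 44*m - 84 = (m - 7)*(m + 2)*(m + 6)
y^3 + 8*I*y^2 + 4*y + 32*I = (y - 2*I)*(y + 2*I)*(y + 8*I)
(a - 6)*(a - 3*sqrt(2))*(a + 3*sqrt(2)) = a^3 - 6*a^2 - 18*a + 108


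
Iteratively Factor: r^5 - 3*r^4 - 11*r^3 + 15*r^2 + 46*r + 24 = (r + 1)*(r^4 - 4*r^3 - 7*r^2 + 22*r + 24) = (r + 1)^2*(r^3 - 5*r^2 - 2*r + 24) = (r + 1)^2*(r + 2)*(r^2 - 7*r + 12) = (r - 3)*(r + 1)^2*(r + 2)*(r - 4)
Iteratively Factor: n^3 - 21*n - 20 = (n + 4)*(n^2 - 4*n - 5) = (n + 1)*(n + 4)*(n - 5)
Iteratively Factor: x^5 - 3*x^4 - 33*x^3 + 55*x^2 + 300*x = (x - 5)*(x^4 + 2*x^3 - 23*x^2 - 60*x) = (x - 5)^2*(x^3 + 7*x^2 + 12*x) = (x - 5)^2*(x + 3)*(x^2 + 4*x) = (x - 5)^2*(x + 3)*(x + 4)*(x)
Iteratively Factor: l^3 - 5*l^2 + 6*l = (l)*(l^2 - 5*l + 6) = l*(l - 2)*(l - 3)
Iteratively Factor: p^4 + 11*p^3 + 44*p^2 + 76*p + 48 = (p + 2)*(p^3 + 9*p^2 + 26*p + 24) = (p + 2)^2*(p^2 + 7*p + 12) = (p + 2)^2*(p + 3)*(p + 4)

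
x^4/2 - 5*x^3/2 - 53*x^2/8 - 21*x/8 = x*(x/2 + 1/4)*(x - 7)*(x + 3/2)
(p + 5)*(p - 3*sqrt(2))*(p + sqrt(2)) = p^3 - 2*sqrt(2)*p^2 + 5*p^2 - 10*sqrt(2)*p - 6*p - 30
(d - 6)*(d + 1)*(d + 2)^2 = d^4 - d^3 - 22*d^2 - 44*d - 24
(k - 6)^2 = k^2 - 12*k + 36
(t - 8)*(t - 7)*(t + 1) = t^3 - 14*t^2 + 41*t + 56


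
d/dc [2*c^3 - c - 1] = 6*c^2 - 1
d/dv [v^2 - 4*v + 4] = 2*v - 4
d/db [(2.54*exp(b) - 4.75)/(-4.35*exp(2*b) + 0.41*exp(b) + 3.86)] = (11.049*exp(2*b) - 41.325*exp(b) + 11.7519)*exp(b)/(18.9225*exp(4*b) - 3.567*exp(3*b) - 33.4139*exp(2*b) + 3.1652*exp(b) + 14.8996)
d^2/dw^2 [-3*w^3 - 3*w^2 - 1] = -18*w - 6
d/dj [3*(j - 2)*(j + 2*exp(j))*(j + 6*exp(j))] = 24*j^2*exp(j) + 9*j^2 + 72*j*exp(2*j) - 12*j - 108*exp(2*j) - 48*exp(j)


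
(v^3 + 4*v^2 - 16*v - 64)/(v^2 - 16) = v + 4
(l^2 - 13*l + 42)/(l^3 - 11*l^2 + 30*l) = (l - 7)/(l*(l - 5))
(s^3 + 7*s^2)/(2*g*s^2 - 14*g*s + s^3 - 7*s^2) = s*(s + 7)/(2*g*s - 14*g + s^2 - 7*s)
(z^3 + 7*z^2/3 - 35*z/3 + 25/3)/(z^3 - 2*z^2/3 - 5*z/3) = (z^2 + 4*z - 5)/(z*(z + 1))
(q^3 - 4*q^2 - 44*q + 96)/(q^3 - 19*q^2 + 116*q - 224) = (q^2 + 4*q - 12)/(q^2 - 11*q + 28)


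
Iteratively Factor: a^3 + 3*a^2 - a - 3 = (a + 1)*(a^2 + 2*a - 3) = (a - 1)*(a + 1)*(a + 3)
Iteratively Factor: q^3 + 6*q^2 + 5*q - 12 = (q + 3)*(q^2 + 3*q - 4) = (q - 1)*(q + 3)*(q + 4)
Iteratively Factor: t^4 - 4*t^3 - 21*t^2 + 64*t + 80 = (t - 4)*(t^3 - 21*t - 20) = (t - 4)*(t + 1)*(t^2 - t - 20) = (t - 4)*(t + 1)*(t + 4)*(t - 5)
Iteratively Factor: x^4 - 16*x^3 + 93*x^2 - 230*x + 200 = (x - 4)*(x^3 - 12*x^2 + 45*x - 50) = (x - 4)*(x - 2)*(x^2 - 10*x + 25) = (x - 5)*(x - 4)*(x - 2)*(x - 5)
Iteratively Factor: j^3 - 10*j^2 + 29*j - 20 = (j - 1)*(j^2 - 9*j + 20) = (j - 5)*(j - 1)*(j - 4)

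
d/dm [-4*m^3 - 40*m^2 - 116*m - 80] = -12*m^2 - 80*m - 116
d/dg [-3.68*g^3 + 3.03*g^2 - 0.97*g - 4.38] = -11.04*g^2 + 6.06*g - 0.97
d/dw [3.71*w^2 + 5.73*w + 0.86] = 7.42*w + 5.73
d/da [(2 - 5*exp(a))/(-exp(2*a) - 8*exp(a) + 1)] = (-5*exp(2*a) + 4*exp(a) + 11)*exp(a)/(exp(4*a) + 16*exp(3*a) + 62*exp(2*a) - 16*exp(a) + 1)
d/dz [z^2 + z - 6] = 2*z + 1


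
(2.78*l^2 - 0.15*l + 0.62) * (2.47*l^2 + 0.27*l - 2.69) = 6.8666*l^4 + 0.3801*l^3 - 5.9873*l^2 + 0.5709*l - 1.6678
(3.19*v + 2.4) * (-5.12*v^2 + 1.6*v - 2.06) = -16.3328*v^3 - 7.184*v^2 - 2.7314*v - 4.944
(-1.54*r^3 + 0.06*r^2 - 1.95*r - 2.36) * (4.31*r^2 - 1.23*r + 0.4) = -6.6374*r^5 + 2.1528*r^4 - 9.0943*r^3 - 7.7491*r^2 + 2.1228*r - 0.944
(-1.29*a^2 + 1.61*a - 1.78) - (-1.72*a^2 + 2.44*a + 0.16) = 0.43*a^2 - 0.83*a - 1.94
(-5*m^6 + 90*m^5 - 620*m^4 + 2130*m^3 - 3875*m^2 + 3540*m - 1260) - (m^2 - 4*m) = -5*m^6 + 90*m^5 - 620*m^4 + 2130*m^3 - 3876*m^2 + 3544*m - 1260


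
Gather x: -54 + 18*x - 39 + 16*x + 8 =34*x - 85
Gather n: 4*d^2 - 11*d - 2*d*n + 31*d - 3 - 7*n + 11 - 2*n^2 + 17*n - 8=4*d^2 + 20*d - 2*n^2 + n*(10 - 2*d)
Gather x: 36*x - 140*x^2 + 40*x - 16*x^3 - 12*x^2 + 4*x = -16*x^3 - 152*x^2 + 80*x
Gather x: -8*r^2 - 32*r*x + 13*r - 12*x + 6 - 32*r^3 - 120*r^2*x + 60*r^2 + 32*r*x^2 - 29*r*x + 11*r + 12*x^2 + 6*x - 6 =-32*r^3 + 52*r^2 + 24*r + x^2*(32*r + 12) + x*(-120*r^2 - 61*r - 6)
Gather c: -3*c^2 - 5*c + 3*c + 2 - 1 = -3*c^2 - 2*c + 1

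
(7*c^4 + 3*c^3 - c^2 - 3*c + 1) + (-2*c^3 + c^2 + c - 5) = 7*c^4 + c^3 - 2*c - 4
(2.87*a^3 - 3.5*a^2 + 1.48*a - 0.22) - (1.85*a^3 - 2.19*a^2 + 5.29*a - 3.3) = 1.02*a^3 - 1.31*a^2 - 3.81*a + 3.08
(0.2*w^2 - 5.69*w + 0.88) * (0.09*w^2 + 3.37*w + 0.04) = 0.018*w^4 + 0.1619*w^3 - 19.0881*w^2 + 2.738*w + 0.0352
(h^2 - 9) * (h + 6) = h^3 + 6*h^2 - 9*h - 54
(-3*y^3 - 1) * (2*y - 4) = -6*y^4 + 12*y^3 - 2*y + 4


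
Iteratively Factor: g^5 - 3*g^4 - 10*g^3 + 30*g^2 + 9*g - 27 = (g + 1)*(g^4 - 4*g^3 - 6*g^2 + 36*g - 27) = (g - 1)*(g + 1)*(g^3 - 3*g^2 - 9*g + 27) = (g - 3)*(g - 1)*(g + 1)*(g^2 - 9) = (g - 3)^2*(g - 1)*(g + 1)*(g + 3)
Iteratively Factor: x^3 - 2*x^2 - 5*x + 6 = (x + 2)*(x^2 - 4*x + 3) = (x - 3)*(x + 2)*(x - 1)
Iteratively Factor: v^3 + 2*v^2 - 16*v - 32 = (v + 4)*(v^2 - 2*v - 8) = (v + 2)*(v + 4)*(v - 4)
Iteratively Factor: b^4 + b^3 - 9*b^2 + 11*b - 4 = (b - 1)*(b^3 + 2*b^2 - 7*b + 4) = (b - 1)^2*(b^2 + 3*b - 4) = (b - 1)^2*(b + 4)*(b - 1)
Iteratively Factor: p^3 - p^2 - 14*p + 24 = (p - 3)*(p^2 + 2*p - 8) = (p - 3)*(p + 4)*(p - 2)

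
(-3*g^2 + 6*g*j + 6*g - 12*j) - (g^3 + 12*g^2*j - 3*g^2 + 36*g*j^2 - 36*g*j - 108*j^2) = -g^3 - 12*g^2*j - 36*g*j^2 + 42*g*j + 6*g + 108*j^2 - 12*j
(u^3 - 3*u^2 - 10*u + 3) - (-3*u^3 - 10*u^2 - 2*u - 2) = 4*u^3 + 7*u^2 - 8*u + 5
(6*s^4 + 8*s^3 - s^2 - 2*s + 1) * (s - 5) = 6*s^5 - 22*s^4 - 41*s^3 + 3*s^2 + 11*s - 5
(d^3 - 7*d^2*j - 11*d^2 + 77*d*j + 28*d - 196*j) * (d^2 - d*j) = d^5 - 8*d^4*j - 11*d^4 + 7*d^3*j^2 + 88*d^3*j + 28*d^3 - 77*d^2*j^2 - 224*d^2*j + 196*d*j^2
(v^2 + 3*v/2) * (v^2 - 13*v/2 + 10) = v^4 - 5*v^3 + v^2/4 + 15*v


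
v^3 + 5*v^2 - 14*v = v*(v - 2)*(v + 7)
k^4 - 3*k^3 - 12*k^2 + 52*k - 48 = (k - 3)*(k - 2)^2*(k + 4)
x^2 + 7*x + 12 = (x + 3)*(x + 4)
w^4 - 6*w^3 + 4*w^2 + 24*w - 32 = (w - 4)*(w - 2)^2*(w + 2)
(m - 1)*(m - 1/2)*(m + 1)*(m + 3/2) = m^4 + m^3 - 7*m^2/4 - m + 3/4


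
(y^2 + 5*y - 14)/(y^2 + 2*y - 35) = (y - 2)/(y - 5)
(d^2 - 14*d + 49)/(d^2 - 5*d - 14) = (d - 7)/(d + 2)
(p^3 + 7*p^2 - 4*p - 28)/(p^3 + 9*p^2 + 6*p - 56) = (p + 2)/(p + 4)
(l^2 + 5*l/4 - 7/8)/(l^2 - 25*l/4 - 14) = (l - 1/2)/(l - 8)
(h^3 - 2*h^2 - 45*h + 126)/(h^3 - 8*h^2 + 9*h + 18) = (h + 7)/(h + 1)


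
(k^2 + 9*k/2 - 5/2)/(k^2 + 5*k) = (k - 1/2)/k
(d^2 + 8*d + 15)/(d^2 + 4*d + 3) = (d + 5)/(d + 1)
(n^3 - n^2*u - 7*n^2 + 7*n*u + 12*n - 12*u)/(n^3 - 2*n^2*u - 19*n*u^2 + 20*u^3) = (-n^2 + 7*n - 12)/(-n^2 + n*u + 20*u^2)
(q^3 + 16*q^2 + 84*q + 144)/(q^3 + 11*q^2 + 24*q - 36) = (q + 4)/(q - 1)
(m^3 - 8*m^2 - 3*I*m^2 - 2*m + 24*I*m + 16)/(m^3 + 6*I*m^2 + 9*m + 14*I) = (m^2 - m*(8 + I) + 8*I)/(m^2 + 8*I*m - 7)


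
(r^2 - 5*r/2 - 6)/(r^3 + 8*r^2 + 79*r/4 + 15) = 2*(r - 4)/(2*r^2 + 13*r + 20)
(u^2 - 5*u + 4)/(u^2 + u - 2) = (u - 4)/(u + 2)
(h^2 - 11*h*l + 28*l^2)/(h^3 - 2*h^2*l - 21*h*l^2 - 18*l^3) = (-h^2 + 11*h*l - 28*l^2)/(-h^3 + 2*h^2*l + 21*h*l^2 + 18*l^3)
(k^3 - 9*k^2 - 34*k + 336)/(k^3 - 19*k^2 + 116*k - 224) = (k + 6)/(k - 4)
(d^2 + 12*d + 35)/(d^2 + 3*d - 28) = (d + 5)/(d - 4)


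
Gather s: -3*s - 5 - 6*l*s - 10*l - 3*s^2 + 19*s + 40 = -10*l - 3*s^2 + s*(16 - 6*l) + 35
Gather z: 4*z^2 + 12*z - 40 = 4*z^2 + 12*z - 40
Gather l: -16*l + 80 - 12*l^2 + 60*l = -12*l^2 + 44*l + 80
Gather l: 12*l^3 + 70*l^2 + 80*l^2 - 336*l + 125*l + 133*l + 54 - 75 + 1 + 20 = 12*l^3 + 150*l^2 - 78*l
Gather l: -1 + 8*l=8*l - 1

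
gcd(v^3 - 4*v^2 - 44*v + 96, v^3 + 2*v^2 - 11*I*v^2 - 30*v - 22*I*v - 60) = 1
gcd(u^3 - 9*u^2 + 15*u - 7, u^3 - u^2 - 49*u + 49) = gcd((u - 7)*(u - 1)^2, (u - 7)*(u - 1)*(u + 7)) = u^2 - 8*u + 7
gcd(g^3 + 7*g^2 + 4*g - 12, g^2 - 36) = g + 6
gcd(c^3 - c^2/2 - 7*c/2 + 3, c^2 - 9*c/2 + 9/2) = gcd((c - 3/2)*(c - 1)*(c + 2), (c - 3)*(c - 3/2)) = c - 3/2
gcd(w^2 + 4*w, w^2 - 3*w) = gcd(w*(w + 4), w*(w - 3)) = w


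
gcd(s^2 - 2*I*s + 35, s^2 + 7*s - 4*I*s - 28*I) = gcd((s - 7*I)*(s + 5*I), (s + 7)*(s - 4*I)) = 1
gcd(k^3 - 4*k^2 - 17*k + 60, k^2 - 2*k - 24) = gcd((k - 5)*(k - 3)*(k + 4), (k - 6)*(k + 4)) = k + 4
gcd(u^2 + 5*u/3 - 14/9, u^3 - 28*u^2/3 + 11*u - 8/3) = 1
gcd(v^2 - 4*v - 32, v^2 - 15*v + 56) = v - 8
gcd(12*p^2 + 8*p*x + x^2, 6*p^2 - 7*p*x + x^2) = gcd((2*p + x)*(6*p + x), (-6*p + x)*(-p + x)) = 1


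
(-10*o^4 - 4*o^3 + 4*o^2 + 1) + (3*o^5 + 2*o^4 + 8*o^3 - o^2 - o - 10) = 3*o^5 - 8*o^4 + 4*o^3 + 3*o^2 - o - 9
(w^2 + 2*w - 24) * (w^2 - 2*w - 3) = w^4 - 31*w^2 + 42*w + 72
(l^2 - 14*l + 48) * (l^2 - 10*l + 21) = l^4 - 24*l^3 + 209*l^2 - 774*l + 1008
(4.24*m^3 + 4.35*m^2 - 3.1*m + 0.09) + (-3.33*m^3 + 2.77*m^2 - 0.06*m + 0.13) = 0.91*m^3 + 7.12*m^2 - 3.16*m + 0.22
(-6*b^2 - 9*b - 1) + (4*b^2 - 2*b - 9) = -2*b^2 - 11*b - 10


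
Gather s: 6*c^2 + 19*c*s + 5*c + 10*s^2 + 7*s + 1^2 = 6*c^2 + 5*c + 10*s^2 + s*(19*c + 7) + 1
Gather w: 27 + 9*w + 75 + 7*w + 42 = 16*w + 144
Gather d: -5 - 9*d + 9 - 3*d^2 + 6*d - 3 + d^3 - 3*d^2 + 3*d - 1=d^3 - 6*d^2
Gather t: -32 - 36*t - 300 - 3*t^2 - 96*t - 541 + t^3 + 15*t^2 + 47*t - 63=t^3 + 12*t^2 - 85*t - 936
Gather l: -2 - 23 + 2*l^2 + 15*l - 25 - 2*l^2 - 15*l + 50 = 0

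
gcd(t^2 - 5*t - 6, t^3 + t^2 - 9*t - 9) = t + 1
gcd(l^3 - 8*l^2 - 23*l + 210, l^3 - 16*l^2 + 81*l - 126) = l^2 - 13*l + 42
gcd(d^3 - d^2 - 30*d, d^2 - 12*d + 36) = d - 6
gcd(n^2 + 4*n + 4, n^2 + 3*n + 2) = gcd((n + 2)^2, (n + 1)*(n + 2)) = n + 2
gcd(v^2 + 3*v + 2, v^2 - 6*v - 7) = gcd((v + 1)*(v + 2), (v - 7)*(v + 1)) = v + 1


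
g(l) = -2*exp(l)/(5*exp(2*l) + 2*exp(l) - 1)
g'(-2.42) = 0.30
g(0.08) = -0.31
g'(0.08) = 0.30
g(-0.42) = -0.53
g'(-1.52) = 5.18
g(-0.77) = -0.93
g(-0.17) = -0.40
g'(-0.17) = 0.43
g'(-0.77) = 1.93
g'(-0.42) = 0.68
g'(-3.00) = 0.13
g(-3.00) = 0.11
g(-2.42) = 0.23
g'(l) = -2*(-10*exp(2*l) - 2*exp(l))*exp(l)/(5*exp(2*l) + 2*exp(l) - 1)^2 - 2*exp(l)/(5*exp(2*l) + 2*exp(l) - 1)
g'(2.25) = 0.04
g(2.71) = -0.03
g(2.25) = -0.04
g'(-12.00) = 0.00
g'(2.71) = 0.03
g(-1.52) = 1.35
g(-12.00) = 0.00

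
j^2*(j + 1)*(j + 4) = j^4 + 5*j^3 + 4*j^2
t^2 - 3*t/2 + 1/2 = (t - 1)*(t - 1/2)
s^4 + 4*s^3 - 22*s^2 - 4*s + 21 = (s - 3)*(s - 1)*(s + 1)*(s + 7)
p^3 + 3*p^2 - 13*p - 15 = (p - 3)*(p + 1)*(p + 5)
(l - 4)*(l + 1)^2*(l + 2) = l^4 - 11*l^2 - 18*l - 8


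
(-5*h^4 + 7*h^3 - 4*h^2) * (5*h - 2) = -25*h^5 + 45*h^4 - 34*h^3 + 8*h^2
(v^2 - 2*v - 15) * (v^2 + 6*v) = v^4 + 4*v^3 - 27*v^2 - 90*v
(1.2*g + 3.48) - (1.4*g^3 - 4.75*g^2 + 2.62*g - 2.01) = -1.4*g^3 + 4.75*g^2 - 1.42*g + 5.49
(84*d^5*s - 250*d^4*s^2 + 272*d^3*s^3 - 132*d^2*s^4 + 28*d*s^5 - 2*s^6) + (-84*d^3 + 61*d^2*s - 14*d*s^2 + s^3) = 84*d^5*s - 250*d^4*s^2 + 272*d^3*s^3 - 84*d^3 - 132*d^2*s^4 + 61*d^2*s + 28*d*s^5 - 14*d*s^2 - 2*s^6 + s^3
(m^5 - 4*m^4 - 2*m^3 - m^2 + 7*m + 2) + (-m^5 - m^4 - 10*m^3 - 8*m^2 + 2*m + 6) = -5*m^4 - 12*m^3 - 9*m^2 + 9*m + 8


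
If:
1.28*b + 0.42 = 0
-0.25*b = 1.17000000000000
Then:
No Solution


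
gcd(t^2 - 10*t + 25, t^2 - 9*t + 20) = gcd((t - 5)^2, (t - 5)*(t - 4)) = t - 5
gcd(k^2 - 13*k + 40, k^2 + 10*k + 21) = 1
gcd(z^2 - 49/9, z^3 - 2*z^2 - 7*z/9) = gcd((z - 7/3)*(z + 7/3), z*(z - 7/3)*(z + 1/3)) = z - 7/3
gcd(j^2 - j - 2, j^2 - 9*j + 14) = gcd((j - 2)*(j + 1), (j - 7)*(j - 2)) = j - 2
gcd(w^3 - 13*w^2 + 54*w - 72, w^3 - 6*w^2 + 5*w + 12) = w^2 - 7*w + 12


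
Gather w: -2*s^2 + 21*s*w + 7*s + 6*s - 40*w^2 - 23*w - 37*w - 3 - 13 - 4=-2*s^2 + 13*s - 40*w^2 + w*(21*s - 60) - 20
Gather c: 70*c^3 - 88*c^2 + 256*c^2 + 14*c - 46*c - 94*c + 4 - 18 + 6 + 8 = 70*c^3 + 168*c^2 - 126*c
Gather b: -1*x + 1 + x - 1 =0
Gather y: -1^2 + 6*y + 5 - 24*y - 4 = -18*y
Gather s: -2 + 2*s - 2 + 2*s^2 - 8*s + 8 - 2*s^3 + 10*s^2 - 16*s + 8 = -2*s^3 + 12*s^2 - 22*s + 12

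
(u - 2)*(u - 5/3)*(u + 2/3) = u^3 - 3*u^2 + 8*u/9 + 20/9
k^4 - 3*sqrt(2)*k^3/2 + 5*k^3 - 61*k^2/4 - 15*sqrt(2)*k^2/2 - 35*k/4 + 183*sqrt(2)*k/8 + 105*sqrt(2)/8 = (k - 5/2)*(k + 1/2)*(k + 7)*(k - 3*sqrt(2)/2)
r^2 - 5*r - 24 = (r - 8)*(r + 3)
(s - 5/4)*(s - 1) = s^2 - 9*s/4 + 5/4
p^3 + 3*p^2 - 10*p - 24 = (p - 3)*(p + 2)*(p + 4)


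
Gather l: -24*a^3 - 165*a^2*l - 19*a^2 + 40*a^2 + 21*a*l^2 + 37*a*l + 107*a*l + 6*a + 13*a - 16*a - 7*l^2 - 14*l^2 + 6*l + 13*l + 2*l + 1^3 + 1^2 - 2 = -24*a^3 + 21*a^2 + 3*a + l^2*(21*a - 21) + l*(-165*a^2 + 144*a + 21)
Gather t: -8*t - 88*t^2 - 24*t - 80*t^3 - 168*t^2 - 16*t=-80*t^3 - 256*t^2 - 48*t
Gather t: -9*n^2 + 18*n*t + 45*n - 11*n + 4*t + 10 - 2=-9*n^2 + 34*n + t*(18*n + 4) + 8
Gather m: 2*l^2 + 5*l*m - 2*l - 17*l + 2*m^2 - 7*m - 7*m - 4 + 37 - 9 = 2*l^2 - 19*l + 2*m^2 + m*(5*l - 14) + 24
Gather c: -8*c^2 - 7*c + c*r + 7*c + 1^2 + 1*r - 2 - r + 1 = -8*c^2 + c*r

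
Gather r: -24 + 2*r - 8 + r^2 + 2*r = r^2 + 4*r - 32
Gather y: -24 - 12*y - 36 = -12*y - 60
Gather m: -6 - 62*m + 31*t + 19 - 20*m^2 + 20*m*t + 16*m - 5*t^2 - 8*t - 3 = -20*m^2 + m*(20*t - 46) - 5*t^2 + 23*t + 10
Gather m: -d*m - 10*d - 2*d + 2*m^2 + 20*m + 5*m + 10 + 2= -12*d + 2*m^2 + m*(25 - d) + 12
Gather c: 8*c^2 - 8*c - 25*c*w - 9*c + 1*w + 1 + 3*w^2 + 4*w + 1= 8*c^2 + c*(-25*w - 17) + 3*w^2 + 5*w + 2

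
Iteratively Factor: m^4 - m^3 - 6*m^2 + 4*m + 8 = (m + 2)*(m^3 - 3*m^2 + 4) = (m - 2)*(m + 2)*(m^2 - m - 2) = (m - 2)^2*(m + 2)*(m + 1)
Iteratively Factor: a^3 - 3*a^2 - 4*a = (a + 1)*(a^2 - 4*a) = a*(a + 1)*(a - 4)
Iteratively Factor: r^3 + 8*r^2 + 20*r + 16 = (r + 4)*(r^2 + 4*r + 4) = (r + 2)*(r + 4)*(r + 2)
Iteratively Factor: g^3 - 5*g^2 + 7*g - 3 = (g - 1)*(g^2 - 4*g + 3) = (g - 3)*(g - 1)*(g - 1)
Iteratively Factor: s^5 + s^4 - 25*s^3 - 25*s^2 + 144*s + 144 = (s - 4)*(s^4 + 5*s^3 - 5*s^2 - 45*s - 36) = (s - 4)*(s + 3)*(s^3 + 2*s^2 - 11*s - 12) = (s - 4)*(s + 1)*(s + 3)*(s^2 + s - 12) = (s - 4)*(s + 1)*(s + 3)*(s + 4)*(s - 3)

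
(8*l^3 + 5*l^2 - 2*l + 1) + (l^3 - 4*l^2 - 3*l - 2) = 9*l^3 + l^2 - 5*l - 1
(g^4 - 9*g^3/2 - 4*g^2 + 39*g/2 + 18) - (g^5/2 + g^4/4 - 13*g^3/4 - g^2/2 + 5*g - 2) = -g^5/2 + 3*g^4/4 - 5*g^3/4 - 7*g^2/2 + 29*g/2 + 20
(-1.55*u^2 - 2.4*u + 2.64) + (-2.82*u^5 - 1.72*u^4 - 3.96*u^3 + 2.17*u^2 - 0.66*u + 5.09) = -2.82*u^5 - 1.72*u^4 - 3.96*u^3 + 0.62*u^2 - 3.06*u + 7.73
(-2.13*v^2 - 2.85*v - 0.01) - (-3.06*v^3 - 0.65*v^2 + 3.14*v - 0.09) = 3.06*v^3 - 1.48*v^2 - 5.99*v + 0.08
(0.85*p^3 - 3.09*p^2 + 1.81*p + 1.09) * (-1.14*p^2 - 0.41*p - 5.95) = -0.969*p^5 + 3.1741*p^4 - 5.854*p^3 + 16.4008*p^2 - 11.2164*p - 6.4855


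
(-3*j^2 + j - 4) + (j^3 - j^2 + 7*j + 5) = j^3 - 4*j^2 + 8*j + 1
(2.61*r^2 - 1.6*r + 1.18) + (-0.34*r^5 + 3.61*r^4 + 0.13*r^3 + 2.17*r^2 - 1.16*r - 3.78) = -0.34*r^5 + 3.61*r^4 + 0.13*r^3 + 4.78*r^2 - 2.76*r - 2.6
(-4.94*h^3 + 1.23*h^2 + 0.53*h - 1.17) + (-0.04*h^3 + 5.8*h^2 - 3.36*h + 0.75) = -4.98*h^3 + 7.03*h^2 - 2.83*h - 0.42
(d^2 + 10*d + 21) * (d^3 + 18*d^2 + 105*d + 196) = d^5 + 28*d^4 + 306*d^3 + 1624*d^2 + 4165*d + 4116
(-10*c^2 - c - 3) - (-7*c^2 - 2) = -3*c^2 - c - 1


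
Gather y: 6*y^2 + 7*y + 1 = 6*y^2 + 7*y + 1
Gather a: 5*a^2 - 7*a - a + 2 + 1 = 5*a^2 - 8*a + 3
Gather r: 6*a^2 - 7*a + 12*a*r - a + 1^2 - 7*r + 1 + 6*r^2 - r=6*a^2 - 8*a + 6*r^2 + r*(12*a - 8) + 2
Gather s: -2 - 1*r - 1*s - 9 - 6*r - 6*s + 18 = -7*r - 7*s + 7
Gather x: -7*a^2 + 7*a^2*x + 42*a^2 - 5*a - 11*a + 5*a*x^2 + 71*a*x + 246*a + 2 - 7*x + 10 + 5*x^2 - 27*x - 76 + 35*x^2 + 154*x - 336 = 35*a^2 + 230*a + x^2*(5*a + 40) + x*(7*a^2 + 71*a + 120) - 400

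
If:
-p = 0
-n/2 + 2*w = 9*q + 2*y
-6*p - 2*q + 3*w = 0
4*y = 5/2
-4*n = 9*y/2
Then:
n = -45/64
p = 0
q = -15/128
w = -5/64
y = 5/8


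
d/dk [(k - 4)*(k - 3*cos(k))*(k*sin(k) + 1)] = (k - 4)*(k - 3*cos(k))*(k*cos(k) + sin(k)) + (k - 4)*(k*sin(k) + 1)*(3*sin(k) + 1) + (k - 3*cos(k))*(k*sin(k) + 1)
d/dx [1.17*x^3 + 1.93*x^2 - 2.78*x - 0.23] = 3.51*x^2 + 3.86*x - 2.78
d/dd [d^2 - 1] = 2*d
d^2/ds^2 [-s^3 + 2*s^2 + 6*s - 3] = 4 - 6*s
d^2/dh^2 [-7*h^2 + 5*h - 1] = -14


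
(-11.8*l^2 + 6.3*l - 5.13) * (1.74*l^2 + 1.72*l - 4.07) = -20.532*l^4 - 9.334*l^3 + 49.9358*l^2 - 34.4646*l + 20.8791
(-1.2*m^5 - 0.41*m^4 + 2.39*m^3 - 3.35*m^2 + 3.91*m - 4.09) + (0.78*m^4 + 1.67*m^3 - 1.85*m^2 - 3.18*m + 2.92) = -1.2*m^5 + 0.37*m^4 + 4.06*m^3 - 5.2*m^2 + 0.73*m - 1.17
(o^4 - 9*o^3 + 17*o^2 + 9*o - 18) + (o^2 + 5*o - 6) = o^4 - 9*o^3 + 18*o^2 + 14*o - 24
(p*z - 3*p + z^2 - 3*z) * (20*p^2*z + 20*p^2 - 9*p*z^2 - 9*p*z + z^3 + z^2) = 20*p^3*z^2 - 40*p^3*z - 60*p^3 + 11*p^2*z^3 - 22*p^2*z^2 - 33*p^2*z - 8*p*z^4 + 16*p*z^3 + 24*p*z^2 + z^5 - 2*z^4 - 3*z^3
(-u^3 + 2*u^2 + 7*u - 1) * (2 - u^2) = u^5 - 2*u^4 - 9*u^3 + 5*u^2 + 14*u - 2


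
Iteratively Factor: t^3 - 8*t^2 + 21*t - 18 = (t - 3)*(t^2 - 5*t + 6) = (t - 3)*(t - 2)*(t - 3)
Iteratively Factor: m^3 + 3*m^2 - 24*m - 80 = (m - 5)*(m^2 + 8*m + 16) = (m - 5)*(m + 4)*(m + 4)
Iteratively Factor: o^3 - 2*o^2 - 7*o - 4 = (o - 4)*(o^2 + 2*o + 1) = (o - 4)*(o + 1)*(o + 1)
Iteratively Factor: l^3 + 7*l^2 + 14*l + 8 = (l + 4)*(l^2 + 3*l + 2) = (l + 2)*(l + 4)*(l + 1)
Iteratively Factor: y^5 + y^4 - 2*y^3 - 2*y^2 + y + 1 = (y - 1)*(y^4 + 2*y^3 - 2*y - 1) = (y - 1)^2*(y^3 + 3*y^2 + 3*y + 1) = (y - 1)^2*(y + 1)*(y^2 + 2*y + 1) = (y - 1)^2*(y + 1)^2*(y + 1)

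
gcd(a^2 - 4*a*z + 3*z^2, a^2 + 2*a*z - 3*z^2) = -a + z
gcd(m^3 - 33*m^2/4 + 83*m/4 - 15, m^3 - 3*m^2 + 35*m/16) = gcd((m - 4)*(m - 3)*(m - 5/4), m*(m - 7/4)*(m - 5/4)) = m - 5/4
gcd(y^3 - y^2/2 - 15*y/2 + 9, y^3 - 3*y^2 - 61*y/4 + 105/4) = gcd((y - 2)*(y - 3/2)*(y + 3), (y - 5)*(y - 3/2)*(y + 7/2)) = y - 3/2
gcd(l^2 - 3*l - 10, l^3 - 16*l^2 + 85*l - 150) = l - 5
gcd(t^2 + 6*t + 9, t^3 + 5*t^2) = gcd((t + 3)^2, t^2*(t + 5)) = 1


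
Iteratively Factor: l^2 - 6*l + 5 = (l - 5)*(l - 1)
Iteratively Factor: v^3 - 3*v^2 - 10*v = (v - 5)*(v^2 + 2*v) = (v - 5)*(v + 2)*(v)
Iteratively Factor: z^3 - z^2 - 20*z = (z)*(z^2 - z - 20) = z*(z + 4)*(z - 5)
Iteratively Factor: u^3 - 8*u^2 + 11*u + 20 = (u - 4)*(u^2 - 4*u - 5) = (u - 5)*(u - 4)*(u + 1)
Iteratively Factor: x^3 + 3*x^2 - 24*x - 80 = (x - 5)*(x^2 + 8*x + 16) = (x - 5)*(x + 4)*(x + 4)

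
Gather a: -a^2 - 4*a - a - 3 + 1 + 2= -a^2 - 5*a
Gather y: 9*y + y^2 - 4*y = y^2 + 5*y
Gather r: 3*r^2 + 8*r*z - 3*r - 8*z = 3*r^2 + r*(8*z - 3) - 8*z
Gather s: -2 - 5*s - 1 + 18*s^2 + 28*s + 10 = 18*s^2 + 23*s + 7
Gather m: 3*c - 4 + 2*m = 3*c + 2*m - 4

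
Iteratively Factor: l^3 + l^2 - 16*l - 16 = (l + 4)*(l^2 - 3*l - 4) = (l - 4)*(l + 4)*(l + 1)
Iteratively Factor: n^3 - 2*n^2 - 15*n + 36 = (n - 3)*(n^2 + n - 12) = (n - 3)^2*(n + 4)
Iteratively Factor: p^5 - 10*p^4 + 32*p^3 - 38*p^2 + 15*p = (p - 3)*(p^4 - 7*p^3 + 11*p^2 - 5*p) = (p - 3)*(p - 1)*(p^3 - 6*p^2 + 5*p) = (p - 5)*(p - 3)*(p - 1)*(p^2 - p) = p*(p - 5)*(p - 3)*(p - 1)*(p - 1)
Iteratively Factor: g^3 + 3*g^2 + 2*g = (g)*(g^2 + 3*g + 2) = g*(g + 1)*(g + 2)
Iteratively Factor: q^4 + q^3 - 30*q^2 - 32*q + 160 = (q + 4)*(q^3 - 3*q^2 - 18*q + 40) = (q - 5)*(q + 4)*(q^2 + 2*q - 8) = (q - 5)*(q + 4)^2*(q - 2)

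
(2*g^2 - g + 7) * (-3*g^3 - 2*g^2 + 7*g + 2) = -6*g^5 - g^4 - 5*g^3 - 17*g^2 + 47*g + 14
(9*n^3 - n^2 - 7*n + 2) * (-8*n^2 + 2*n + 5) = -72*n^5 + 26*n^4 + 99*n^3 - 35*n^2 - 31*n + 10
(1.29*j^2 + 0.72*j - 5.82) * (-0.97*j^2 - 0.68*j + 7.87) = -1.2513*j^4 - 1.5756*j^3 + 15.3081*j^2 + 9.624*j - 45.8034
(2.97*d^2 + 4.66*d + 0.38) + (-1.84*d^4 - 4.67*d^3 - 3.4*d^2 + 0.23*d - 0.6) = -1.84*d^4 - 4.67*d^3 - 0.43*d^2 + 4.89*d - 0.22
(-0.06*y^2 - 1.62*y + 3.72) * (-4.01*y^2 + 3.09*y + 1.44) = 0.2406*y^4 + 6.3108*y^3 - 20.0094*y^2 + 9.162*y + 5.3568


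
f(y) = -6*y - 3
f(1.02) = -9.12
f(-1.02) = 3.12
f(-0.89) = 2.34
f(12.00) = -75.00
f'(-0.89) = -6.00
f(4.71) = -31.26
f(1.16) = -9.96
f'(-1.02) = -6.00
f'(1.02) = -6.00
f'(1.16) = -6.00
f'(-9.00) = -6.00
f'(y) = -6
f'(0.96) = -6.00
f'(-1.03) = -6.00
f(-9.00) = 51.00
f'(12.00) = -6.00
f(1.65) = -12.90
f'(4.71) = -6.00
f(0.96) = -8.76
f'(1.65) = -6.00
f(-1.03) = 3.18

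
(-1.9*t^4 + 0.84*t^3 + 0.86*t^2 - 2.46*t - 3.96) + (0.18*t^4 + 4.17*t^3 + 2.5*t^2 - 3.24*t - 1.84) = -1.72*t^4 + 5.01*t^3 + 3.36*t^2 - 5.7*t - 5.8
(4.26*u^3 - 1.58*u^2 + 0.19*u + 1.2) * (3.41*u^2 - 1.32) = 14.5266*u^5 - 5.3878*u^4 - 4.9753*u^3 + 6.1776*u^2 - 0.2508*u - 1.584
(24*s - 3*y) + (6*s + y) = 30*s - 2*y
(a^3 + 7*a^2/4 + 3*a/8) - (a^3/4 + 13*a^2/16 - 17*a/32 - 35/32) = 3*a^3/4 + 15*a^2/16 + 29*a/32 + 35/32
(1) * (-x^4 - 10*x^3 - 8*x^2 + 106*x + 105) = -x^4 - 10*x^3 - 8*x^2 + 106*x + 105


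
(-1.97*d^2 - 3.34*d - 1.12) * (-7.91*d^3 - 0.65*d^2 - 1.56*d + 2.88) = 15.5827*d^5 + 27.6999*d^4 + 14.1034*d^3 + 0.2648*d^2 - 7.872*d - 3.2256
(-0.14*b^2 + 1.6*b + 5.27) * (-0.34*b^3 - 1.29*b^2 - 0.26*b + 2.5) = 0.0476*b^5 - 0.3634*b^4 - 3.8194*b^3 - 7.5643*b^2 + 2.6298*b + 13.175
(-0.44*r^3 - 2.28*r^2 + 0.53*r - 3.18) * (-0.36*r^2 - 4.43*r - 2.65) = 0.1584*r^5 + 2.77*r^4 + 11.0756*r^3 + 4.8389*r^2 + 12.6829*r + 8.427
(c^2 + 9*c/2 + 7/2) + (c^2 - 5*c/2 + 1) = 2*c^2 + 2*c + 9/2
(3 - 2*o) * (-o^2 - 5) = 2*o^3 - 3*o^2 + 10*o - 15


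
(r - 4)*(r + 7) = r^2 + 3*r - 28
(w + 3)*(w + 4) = w^2 + 7*w + 12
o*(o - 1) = o^2 - o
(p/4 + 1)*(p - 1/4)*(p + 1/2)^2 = p^4/4 + 19*p^3/16 + 3*p^2/4 - p/64 - 1/16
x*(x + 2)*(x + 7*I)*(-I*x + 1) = -I*x^4 + 8*x^3 - 2*I*x^3 + 16*x^2 + 7*I*x^2 + 14*I*x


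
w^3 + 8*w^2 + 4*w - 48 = (w - 2)*(w + 4)*(w + 6)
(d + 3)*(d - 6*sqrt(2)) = d^2 - 6*sqrt(2)*d + 3*d - 18*sqrt(2)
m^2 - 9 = (m - 3)*(m + 3)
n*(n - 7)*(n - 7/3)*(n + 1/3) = n^4 - 9*n^3 + 119*n^2/9 + 49*n/9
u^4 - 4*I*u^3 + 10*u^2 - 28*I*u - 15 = (u - 5*I)*(u - I)^2*(u + 3*I)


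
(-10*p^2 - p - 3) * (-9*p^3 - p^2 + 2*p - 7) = 90*p^5 + 19*p^4 + 8*p^3 + 71*p^2 + p + 21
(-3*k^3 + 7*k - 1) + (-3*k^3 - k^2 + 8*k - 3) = -6*k^3 - k^2 + 15*k - 4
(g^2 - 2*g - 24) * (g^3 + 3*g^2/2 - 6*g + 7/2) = g^5 - g^4/2 - 33*g^3 - 41*g^2/2 + 137*g - 84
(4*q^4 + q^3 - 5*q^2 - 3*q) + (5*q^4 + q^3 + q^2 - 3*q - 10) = 9*q^4 + 2*q^3 - 4*q^2 - 6*q - 10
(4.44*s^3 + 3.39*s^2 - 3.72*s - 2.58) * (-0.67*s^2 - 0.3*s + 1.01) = -2.9748*s^5 - 3.6033*s^4 + 5.9598*s^3 + 6.2685*s^2 - 2.9832*s - 2.6058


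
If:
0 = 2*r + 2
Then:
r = -1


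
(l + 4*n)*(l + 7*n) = l^2 + 11*l*n + 28*n^2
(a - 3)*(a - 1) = a^2 - 4*a + 3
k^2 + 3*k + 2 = (k + 1)*(k + 2)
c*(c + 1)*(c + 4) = c^3 + 5*c^2 + 4*c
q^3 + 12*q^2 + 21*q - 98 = (q - 2)*(q + 7)^2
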